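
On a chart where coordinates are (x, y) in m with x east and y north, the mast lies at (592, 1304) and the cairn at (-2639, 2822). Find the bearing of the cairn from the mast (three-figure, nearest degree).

Δeast = -2639 − 592 = -3231.00; Δnorth = 2822 − 1304 = 1518.00.
Bearing = atan2(Δeast, Δnorth) mod 360° = 295.17° ≈ 295°.

295°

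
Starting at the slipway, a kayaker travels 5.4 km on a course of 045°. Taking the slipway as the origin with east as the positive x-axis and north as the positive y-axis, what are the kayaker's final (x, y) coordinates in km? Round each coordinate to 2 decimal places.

Leg 1 (045°, 5.4 km): east 5.4 sin 45° = 3.82, north 5.4 cos 45° = 3.82
Summing: 3.82 km east, 3.82 km north → (3.82, 3.82).

(3.82, 3.82)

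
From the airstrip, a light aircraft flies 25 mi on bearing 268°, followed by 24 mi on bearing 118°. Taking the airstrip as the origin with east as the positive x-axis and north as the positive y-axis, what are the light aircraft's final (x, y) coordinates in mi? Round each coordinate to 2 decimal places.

(-3.79, -12.14)

Leg 1 (268°, 25 mi): east 25 sin 268° = -24.98, north 25 cos 268° = -0.87
Leg 2 (118°, 24 mi): east 24 sin 118° = 21.19, north 24 cos 118° = -11.27
Summing: -3.79 mi east, -12.14 mi north → (-3.79, -12.14).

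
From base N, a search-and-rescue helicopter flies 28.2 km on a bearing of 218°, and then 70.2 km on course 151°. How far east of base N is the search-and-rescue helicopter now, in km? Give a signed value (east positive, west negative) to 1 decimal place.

Leg 1 (218°, 28.2 km): east 28.2 sin 218° = -17.36, north 28.2 cos 218° = -22.22
Leg 2 (151°, 70.2 km): east 70.2 sin 151° = 34.03, north 70.2 cos 151° = -61.40
Net east component: 16.67 km.

16.7 km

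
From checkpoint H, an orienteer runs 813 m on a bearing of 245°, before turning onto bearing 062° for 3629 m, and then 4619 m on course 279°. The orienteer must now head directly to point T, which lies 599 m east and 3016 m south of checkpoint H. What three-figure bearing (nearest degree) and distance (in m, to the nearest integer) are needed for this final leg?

152°, 5767 m

Leg 1 (245°, 813 m): east 813 sin 245° = -736.83, north 813 cos 245° = -343.59
Leg 2 (062°, 3629 m): east 3629 sin 62° = 3204.22, north 3629 cos 62° = 1703.71
Leg 3 (279°, 4619 m): east 4619 sin 279° = -4562.13, north 4619 cos 279° = 722.57
Current position: (-2094.74, 2082.69). Target: (599, -3016). Remaining: Δeast = 2693.74, Δnorth = -5098.69.
Bearing = atan2(2693.74, -5098.69) mod 360° = 152.15°; distance = √((2693.74)² + (-5098.69)²) = 5766.536 m.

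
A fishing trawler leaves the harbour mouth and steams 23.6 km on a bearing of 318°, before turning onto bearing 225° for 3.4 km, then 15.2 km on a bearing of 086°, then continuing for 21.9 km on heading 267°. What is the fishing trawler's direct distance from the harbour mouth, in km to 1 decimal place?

29.1 km

Leg 1 (318°, 23.6 km): east 23.6 sin 318° = -15.79, north 23.6 cos 318° = 17.54
Leg 2 (225°, 3.4 km): east 3.4 sin 225° = -2.40, north 3.4 cos 225° = -2.40
Leg 3 (086°, 15.2 km): east 15.2 sin 86° = 15.16, north 15.2 cos 86° = 1.06
Leg 4 (267°, 21.9 km): east 21.9 sin 267° = -21.87, north 21.9 cos 267° = -1.15
Net: -24.90 east, 15.05 north. Distance = √((-24.90)² + (15.05)²) = 29.096 km.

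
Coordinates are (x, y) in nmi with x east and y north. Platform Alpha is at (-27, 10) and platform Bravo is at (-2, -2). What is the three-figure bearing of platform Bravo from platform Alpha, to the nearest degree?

116°

Δeast = -2 − -27 = 25.00; Δnorth = -2 − 10 = -12.00.
Bearing = atan2(Δeast, Δnorth) mod 360° = 115.64° ≈ 116°.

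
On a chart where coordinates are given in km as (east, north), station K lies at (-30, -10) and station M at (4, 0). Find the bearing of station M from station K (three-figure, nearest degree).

074°

Δeast = 4 − -30 = 34.00; Δnorth = 0 − -10 = 10.00.
Bearing = atan2(Δeast, Δnorth) mod 360° = 73.61° ≈ 074°.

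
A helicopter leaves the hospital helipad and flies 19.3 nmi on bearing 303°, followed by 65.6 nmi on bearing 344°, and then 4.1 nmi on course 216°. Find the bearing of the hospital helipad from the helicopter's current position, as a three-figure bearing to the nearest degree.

152°

Leg 1 (303°, 19.3 nmi): east 19.3 sin 303° = -16.19, north 19.3 cos 303° = 10.51
Leg 2 (344°, 65.6 nmi): east 65.6 sin 344° = -18.08, north 65.6 cos 344° = 63.06
Leg 3 (216°, 4.1 nmi): east 4.1 sin 216° = -2.41, north 4.1 cos 216° = -3.32
Net displacement: -36.68 east, 70.25 north. Direction back to start is (36.68, -70.25): bearing = atan2(36.68, -70.25) mod 360° = 152.43° ≈ 152°.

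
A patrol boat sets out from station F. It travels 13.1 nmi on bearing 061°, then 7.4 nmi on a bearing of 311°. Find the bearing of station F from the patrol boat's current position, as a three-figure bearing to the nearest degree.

Leg 1 (061°, 13.1 nmi): east 13.1 sin 61° = 11.46, north 13.1 cos 61° = 6.35
Leg 2 (311°, 7.4 nmi): east 7.4 sin 311° = -5.58, north 7.4 cos 311° = 4.85
Net displacement: 5.87 east, 11.21 north. Direction back to start is (-5.87, -11.21): bearing = atan2(-5.87, -11.21) mod 360° = 207.66° ≈ 208°.

208°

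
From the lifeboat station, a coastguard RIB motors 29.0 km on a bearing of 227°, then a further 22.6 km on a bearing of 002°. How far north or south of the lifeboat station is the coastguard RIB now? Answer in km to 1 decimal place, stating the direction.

2.8 km north

Leg 1 (227°, 29.0 km): east 29.0 sin 227° = -21.21, north 29.0 cos 227° = -19.78
Leg 2 (002°, 22.6 km): east 22.6 sin 2° = 0.79, north 22.6 cos 2° = 22.59
Net north component: 2.81 km.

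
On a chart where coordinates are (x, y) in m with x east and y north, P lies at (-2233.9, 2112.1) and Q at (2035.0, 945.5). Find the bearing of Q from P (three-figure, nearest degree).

105°

Δeast = 2035.0 − -2233.9 = 4268.90; Δnorth = 945.5 − 2112.1 = -1166.60.
Bearing = atan2(Δeast, Δnorth) mod 360° = 105.28° ≈ 105°.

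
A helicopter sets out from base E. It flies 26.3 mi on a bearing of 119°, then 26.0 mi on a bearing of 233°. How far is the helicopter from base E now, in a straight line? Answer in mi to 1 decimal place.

Leg 1 (119°, 26.3 mi): east 26.3 sin 119° = 23.00, north 26.3 cos 119° = -12.75
Leg 2 (233°, 26.0 mi): east 26.0 sin 233° = -20.76, north 26.0 cos 233° = -15.65
Net: 2.24 east, -28.40 north. Distance = √((2.24)² + (-28.40)²) = 28.486 mi.

28.5 mi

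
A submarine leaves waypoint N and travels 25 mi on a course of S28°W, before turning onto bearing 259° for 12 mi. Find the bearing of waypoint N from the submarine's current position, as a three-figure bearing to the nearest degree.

044°

Leg 1 (S28°W, 25 mi): east 25 sin 208° = -11.74, north 25 cos 208° = -22.07
Leg 2 (259°, 12 mi): east 12 sin 259° = -11.78, north 12 cos 259° = -2.29
Net displacement: -23.52 east, -24.36 north. Direction back to start is (23.52, 24.36): bearing = atan2(23.52, 24.36) mod 360° = 43.99° ≈ 044°.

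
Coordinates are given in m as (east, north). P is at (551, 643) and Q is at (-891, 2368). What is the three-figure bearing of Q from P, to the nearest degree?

Δeast = -891 − 551 = -1442.00; Δnorth = 2368 − 643 = 1725.00.
Bearing = atan2(Δeast, Δnorth) mod 360° = 320.11° ≈ 320°.

320°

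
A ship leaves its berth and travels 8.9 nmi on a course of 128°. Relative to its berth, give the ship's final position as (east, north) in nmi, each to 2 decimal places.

Leg 1 (128°, 8.9 nmi): east 8.9 sin 128° = 7.01, north 8.9 cos 128° = -5.48
Summing: 7.01 nmi east, -5.48 nmi north → (7.01, -5.48).

(7.01, -5.48)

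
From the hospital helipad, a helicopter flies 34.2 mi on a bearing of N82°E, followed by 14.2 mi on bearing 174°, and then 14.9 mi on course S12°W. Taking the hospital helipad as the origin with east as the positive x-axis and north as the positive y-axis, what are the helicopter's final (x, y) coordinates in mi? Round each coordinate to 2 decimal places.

Leg 1 (N82°E, 34.2 mi): east 34.2 sin 82° = 33.87, north 34.2 cos 82° = 4.76
Leg 2 (174°, 14.2 mi): east 14.2 sin 174° = 1.48, north 14.2 cos 174° = -14.12
Leg 3 (S12°W, 14.9 mi): east 14.9 sin 192° = -3.10, north 14.9 cos 192° = -14.57
Summing: 32.25 mi east, -23.94 mi north → (32.25, -23.94).

(32.25, -23.94)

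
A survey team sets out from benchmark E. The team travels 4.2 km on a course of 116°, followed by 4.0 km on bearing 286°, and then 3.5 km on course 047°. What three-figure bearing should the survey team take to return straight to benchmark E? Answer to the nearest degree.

236°

Leg 1 (116°, 4.2 km): east 4.2 sin 116° = 3.77, north 4.2 cos 116° = -1.84
Leg 2 (286°, 4.0 km): east 4.0 sin 286° = -3.85, north 4.0 cos 286° = 1.10
Leg 3 (047°, 3.5 km): east 3.5 sin 47° = 2.56, north 3.5 cos 47° = 2.39
Net displacement: 2.49 east, 1.65 north. Direction back to start is (-2.49, -1.65): bearing = atan2(-2.49, -1.65) mod 360° = 236.49° ≈ 236°.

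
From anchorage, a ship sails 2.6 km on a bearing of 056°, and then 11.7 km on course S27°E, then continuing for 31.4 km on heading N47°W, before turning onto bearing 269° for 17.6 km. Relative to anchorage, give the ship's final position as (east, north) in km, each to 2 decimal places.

Leg 1 (056°, 2.6 km): east 2.6 sin 56° = 2.16, north 2.6 cos 56° = 1.45
Leg 2 (S27°E, 11.7 km): east 11.7 sin 153° = 5.31, north 11.7 cos 153° = -10.42
Leg 3 (N47°W, 31.4 km): east 31.4 sin 313° = -22.96, north 31.4 cos 313° = 21.41
Leg 4 (269°, 17.6 km): east 17.6 sin 269° = -17.60, north 17.6 cos 269° = -0.31
Summing: -33.09 km east, 12.14 km north → (-33.09, 12.14).

(-33.09, 12.14)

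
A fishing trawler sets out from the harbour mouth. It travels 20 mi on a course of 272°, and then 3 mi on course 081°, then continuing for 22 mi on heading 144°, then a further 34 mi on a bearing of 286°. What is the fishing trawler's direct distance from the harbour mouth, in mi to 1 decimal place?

Leg 1 (272°, 20 mi): east 20 sin 272° = -19.99, north 20 cos 272° = 0.70
Leg 2 (081°, 3 mi): east 3 sin 81° = 2.96, north 3 cos 81° = 0.47
Leg 3 (144°, 22 mi): east 22 sin 144° = 12.93, north 22 cos 144° = -17.80
Leg 4 (286°, 34 mi): east 34 sin 286° = -32.68, north 34 cos 286° = 9.37
Net: -36.78 east, -7.26 north. Distance = √((-36.78)² + (-7.26)²) = 37.486 mi.

37.5 mi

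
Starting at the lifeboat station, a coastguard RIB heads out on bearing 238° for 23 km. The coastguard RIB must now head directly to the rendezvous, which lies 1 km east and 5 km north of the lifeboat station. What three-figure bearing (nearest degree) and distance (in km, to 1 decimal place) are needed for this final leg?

Leg 1 (238°, 23 km): east 23 sin 238° = -19.51, north 23 cos 238° = -12.19
Current position: (-19.51, -12.19). Target: (1, 5). Remaining: Δeast = 20.51, Δnorth = 17.19.
Bearing = atan2(20.51, 17.19) mod 360° = 50.03°; distance = √((20.51)² + (17.19)²) = 26.756 km.

050°, 26.8 km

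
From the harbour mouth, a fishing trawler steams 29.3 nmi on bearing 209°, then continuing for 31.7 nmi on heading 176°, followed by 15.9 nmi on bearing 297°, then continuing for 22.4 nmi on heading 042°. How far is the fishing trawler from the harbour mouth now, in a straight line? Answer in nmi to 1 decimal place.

35.2 nmi

Leg 1 (209°, 29.3 nmi): east 29.3 sin 209° = -14.20, north 29.3 cos 209° = -25.63
Leg 2 (176°, 31.7 nmi): east 31.7 sin 176° = 2.21, north 31.7 cos 176° = -31.62
Leg 3 (297°, 15.9 nmi): east 15.9 sin 297° = -14.17, north 15.9 cos 297° = 7.22
Leg 4 (042°, 22.4 nmi): east 22.4 sin 42° = 14.99, north 22.4 cos 42° = 16.65
Net: -11.17 east, -33.38 north. Distance = √((-11.17)² + (-33.38)²) = 35.204 nmi.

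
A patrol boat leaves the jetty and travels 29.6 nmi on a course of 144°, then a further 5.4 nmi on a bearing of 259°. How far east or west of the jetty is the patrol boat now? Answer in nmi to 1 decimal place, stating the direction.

Leg 1 (144°, 29.6 nmi): east 29.6 sin 144° = 17.40, north 29.6 cos 144° = -23.95
Leg 2 (259°, 5.4 nmi): east 5.4 sin 259° = -5.30, north 5.4 cos 259° = -1.03
Net east component: 12.10 nmi.

12.1 nmi east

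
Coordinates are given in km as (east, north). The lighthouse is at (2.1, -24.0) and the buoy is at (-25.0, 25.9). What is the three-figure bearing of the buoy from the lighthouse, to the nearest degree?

331°

Δeast = -25.0 − 2.1 = -27.10; Δnorth = 25.9 − -24.0 = 49.90.
Bearing = atan2(Δeast, Δnorth) mod 360° = 331.49° ≈ 331°.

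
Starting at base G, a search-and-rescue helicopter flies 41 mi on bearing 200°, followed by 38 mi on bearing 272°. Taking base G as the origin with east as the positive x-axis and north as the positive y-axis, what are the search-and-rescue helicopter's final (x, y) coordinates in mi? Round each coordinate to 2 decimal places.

(-52.00, -37.20)

Leg 1 (200°, 41 mi): east 41 sin 200° = -14.02, north 41 cos 200° = -38.53
Leg 2 (272°, 38 mi): east 38 sin 272° = -37.98, north 38 cos 272° = 1.33
Summing: -52.00 mi east, -37.20 mi north → (-52.00, -37.20).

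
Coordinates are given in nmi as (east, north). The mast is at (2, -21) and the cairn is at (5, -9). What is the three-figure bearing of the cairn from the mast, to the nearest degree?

014°

Δeast = 5 − 2 = 3.00; Δnorth = -9 − -21 = 12.00.
Bearing = atan2(Δeast, Δnorth) mod 360° = 14.04° ≈ 014°.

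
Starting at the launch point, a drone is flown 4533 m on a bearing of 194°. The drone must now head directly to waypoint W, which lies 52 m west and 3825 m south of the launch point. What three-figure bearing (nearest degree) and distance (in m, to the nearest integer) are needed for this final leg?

Leg 1 (194°, 4533 m): east 4533 sin 194° = -1096.63, north 4533 cos 194° = -4398.35
Current position: (-1096.63, -4398.35). Target: (-52, -3825). Remaining: Δeast = 1044.63, Δnorth = 573.35.
Bearing = atan2(1044.63, 573.35) mod 360° = 61.24°; distance = √((1044.63)² + (573.35)²) = 1191.632 m.

061°, 1192 m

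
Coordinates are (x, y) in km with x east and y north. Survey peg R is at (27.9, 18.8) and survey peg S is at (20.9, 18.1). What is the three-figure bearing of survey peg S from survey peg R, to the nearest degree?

264°

Δeast = 20.9 − 27.9 = -7.00; Δnorth = 18.1 − 18.8 = -0.70.
Bearing = atan2(Δeast, Δnorth) mod 360° = 264.29° ≈ 264°.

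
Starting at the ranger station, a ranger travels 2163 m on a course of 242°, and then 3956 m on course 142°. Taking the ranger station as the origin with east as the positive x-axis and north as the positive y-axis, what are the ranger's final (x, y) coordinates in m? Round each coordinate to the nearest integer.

(526, -4133)

Leg 1 (242°, 2163 m): east 2163 sin 242° = -1909.82, north 2163 cos 242° = -1015.47
Leg 2 (142°, 3956 m): east 3956 sin 142° = 2435.56, north 3956 cos 142° = -3117.37
Summing: 525.74 m east, -4132.84 m north → (526, -4133).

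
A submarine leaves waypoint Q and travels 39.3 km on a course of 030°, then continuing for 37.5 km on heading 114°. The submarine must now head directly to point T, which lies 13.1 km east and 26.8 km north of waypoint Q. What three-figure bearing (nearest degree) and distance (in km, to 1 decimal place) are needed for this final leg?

Leg 1 (030°, 39.3 km): east 39.3 sin 30° = 19.65, north 39.3 cos 30° = 34.03
Leg 2 (114°, 37.5 km): east 37.5 sin 114° = 34.26, north 37.5 cos 114° = -15.25
Current position: (53.91, 18.78). Target: (13.1, 26.8). Remaining: Δeast = -40.81, Δnorth = 8.02.
Bearing = atan2(-40.81, 8.02) mod 360° = 281.12°; distance = √((-40.81)² + (8.02)²) = 41.588 km.

281°, 41.6 km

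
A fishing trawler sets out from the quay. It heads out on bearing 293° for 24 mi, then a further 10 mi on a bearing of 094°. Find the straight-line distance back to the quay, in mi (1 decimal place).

Leg 1 (293°, 24 mi): east 24 sin 293° = -22.09, north 24 cos 293° = 9.38
Leg 2 (094°, 10 mi): east 10 sin 94° = 9.98, north 10 cos 94° = -0.70
Net: -12.12 east, 8.68 north. Distance = √((-12.12)² + (8.68)²) = 14.905 mi.

14.9 mi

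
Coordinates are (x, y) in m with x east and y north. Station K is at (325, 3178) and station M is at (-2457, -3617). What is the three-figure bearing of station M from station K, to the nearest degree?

Δeast = -2457 − 325 = -2782.00; Δnorth = -3617 − 3178 = -6795.00.
Bearing = atan2(Δeast, Δnorth) mod 360° = 202.27° ≈ 202°.

202°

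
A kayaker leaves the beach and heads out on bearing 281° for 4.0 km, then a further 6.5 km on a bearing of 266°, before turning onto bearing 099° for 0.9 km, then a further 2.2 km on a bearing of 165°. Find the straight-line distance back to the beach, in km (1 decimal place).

9.2 km

Leg 1 (281°, 4.0 km): east 4.0 sin 281° = -3.93, north 4.0 cos 281° = 0.76
Leg 2 (266°, 6.5 km): east 6.5 sin 266° = -6.48, north 6.5 cos 266° = -0.45
Leg 3 (099°, 0.9 km): east 0.9 sin 99° = 0.89, north 0.9 cos 99° = -0.14
Leg 4 (165°, 2.2 km): east 2.2 sin 165° = 0.57, north 2.2 cos 165° = -2.13
Net: -8.95 east, -1.96 north. Distance = √((-8.95)² + (-1.96)²) = 9.164 km.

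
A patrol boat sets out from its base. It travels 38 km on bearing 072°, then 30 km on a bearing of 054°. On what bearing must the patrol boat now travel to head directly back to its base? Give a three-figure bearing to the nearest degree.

244°

Leg 1 (072°, 38 km): east 38 sin 72° = 36.14, north 38 cos 72° = 11.74
Leg 2 (054°, 30 km): east 30 sin 54° = 24.27, north 30 cos 54° = 17.63
Net displacement: 60.41 east, 29.38 north. Direction back to start is (-60.41, -29.38): bearing = atan2(-60.41, -29.38) mod 360° = 244.07° ≈ 244°.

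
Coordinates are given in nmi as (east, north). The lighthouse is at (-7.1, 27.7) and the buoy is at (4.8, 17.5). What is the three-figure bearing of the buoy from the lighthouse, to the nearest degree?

131°

Δeast = 4.8 − -7.1 = 11.90; Δnorth = 17.5 − 27.7 = -10.20.
Bearing = atan2(Δeast, Δnorth) mod 360° = 130.60° ≈ 131°.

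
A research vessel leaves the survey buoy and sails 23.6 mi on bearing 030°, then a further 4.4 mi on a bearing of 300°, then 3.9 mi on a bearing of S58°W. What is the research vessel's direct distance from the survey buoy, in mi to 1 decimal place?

Leg 1 (030°, 23.6 mi): east 23.6 sin 30° = 11.80, north 23.6 cos 30° = 20.44
Leg 2 (300°, 4.4 mi): east 4.4 sin 300° = -3.81, north 4.4 cos 300° = 2.20
Leg 3 (S58°W, 3.9 mi): east 3.9 sin 238° = -3.31, north 3.9 cos 238° = -2.07
Net: 4.68 east, 20.57 north. Distance = √((4.68)² + (20.57)²) = 21.098 mi.

21.1 mi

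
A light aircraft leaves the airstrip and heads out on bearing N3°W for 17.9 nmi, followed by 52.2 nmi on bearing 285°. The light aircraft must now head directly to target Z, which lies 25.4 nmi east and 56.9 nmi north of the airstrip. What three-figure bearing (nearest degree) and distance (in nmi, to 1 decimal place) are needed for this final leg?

072°, 80.9 nmi

Leg 1 (N3°W, 17.9 nmi): east 17.9 sin 357° = -0.94, north 17.9 cos 357° = 17.88
Leg 2 (285°, 52.2 nmi): east 52.2 sin 285° = -50.42, north 52.2 cos 285° = 13.51
Current position: (-51.36, 31.39). Target: (25.4, 56.9). Remaining: Δeast = 76.76, Δnorth = 25.51.
Bearing = atan2(76.76, 25.51) mod 360° = 71.61°; distance = √((76.76)² + (25.51)²) = 80.887 nmi.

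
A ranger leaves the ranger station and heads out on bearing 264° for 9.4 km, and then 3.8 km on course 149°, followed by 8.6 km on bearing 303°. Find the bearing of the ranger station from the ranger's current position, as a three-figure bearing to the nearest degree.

092°

Leg 1 (264°, 9.4 km): east 9.4 sin 264° = -9.35, north 9.4 cos 264° = -0.98
Leg 2 (149°, 3.8 km): east 3.8 sin 149° = 1.96, north 3.8 cos 149° = -3.26
Leg 3 (303°, 8.6 km): east 8.6 sin 303° = -7.21, north 8.6 cos 303° = 4.68
Net displacement: -14.60 east, 0.44 north. Direction back to start is (14.60, -0.44): bearing = atan2(14.60, -0.44) mod 360° = 91.74° ≈ 092°.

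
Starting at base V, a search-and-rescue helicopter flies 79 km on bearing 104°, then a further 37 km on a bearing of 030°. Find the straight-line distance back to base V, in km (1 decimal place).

96.0 km

Leg 1 (104°, 79 km): east 79 sin 104° = 76.65, north 79 cos 104° = -19.11
Leg 2 (030°, 37 km): east 37 sin 30° = 18.50, north 37 cos 30° = 32.04
Net: 95.15 east, 12.93 north. Distance = √((95.15)² + (12.93)²) = 96.028 km.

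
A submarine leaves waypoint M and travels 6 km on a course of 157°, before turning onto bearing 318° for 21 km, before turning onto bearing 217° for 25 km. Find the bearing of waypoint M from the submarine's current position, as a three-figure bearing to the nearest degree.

Leg 1 (157°, 6 km): east 6 sin 157° = 2.34, north 6 cos 157° = -5.52
Leg 2 (318°, 21 km): east 21 sin 318° = -14.05, north 21 cos 318° = 15.61
Leg 3 (217°, 25 km): east 25 sin 217° = -15.05, north 25 cos 217° = -19.97
Net displacement: -26.75 east, -9.88 north. Direction back to start is (26.75, 9.88): bearing = atan2(26.75, 9.88) mod 360° = 69.72° ≈ 070°.

070°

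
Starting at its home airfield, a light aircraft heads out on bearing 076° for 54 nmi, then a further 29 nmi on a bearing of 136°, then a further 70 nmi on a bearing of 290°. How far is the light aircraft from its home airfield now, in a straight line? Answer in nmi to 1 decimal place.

17.5 nmi

Leg 1 (076°, 54 nmi): east 54 sin 76° = 52.40, north 54 cos 76° = 13.06
Leg 2 (136°, 29 nmi): east 29 sin 136° = 20.15, north 29 cos 136° = -20.86
Leg 3 (290°, 70 nmi): east 70 sin 290° = -65.78, north 70 cos 290° = 23.94
Net: 6.76 east, 16.14 north. Distance = √((6.76)² + (16.14)²) = 17.503 nmi.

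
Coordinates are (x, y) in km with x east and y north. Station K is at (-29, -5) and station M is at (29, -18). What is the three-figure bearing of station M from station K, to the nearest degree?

103°

Δeast = 29 − -29 = 58.00; Δnorth = -18 − -5 = -13.00.
Bearing = atan2(Δeast, Δnorth) mod 360° = 102.63° ≈ 103°.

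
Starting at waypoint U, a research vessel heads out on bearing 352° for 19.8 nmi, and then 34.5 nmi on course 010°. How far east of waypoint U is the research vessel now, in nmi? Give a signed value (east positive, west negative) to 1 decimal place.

Leg 1 (352°, 19.8 nmi): east 19.8 sin 352° = -2.76, north 19.8 cos 352° = 19.61
Leg 2 (010°, 34.5 nmi): east 34.5 sin 10° = 5.99, north 34.5 cos 10° = 33.98
Net east component: 3.24 nmi.

3.2 nmi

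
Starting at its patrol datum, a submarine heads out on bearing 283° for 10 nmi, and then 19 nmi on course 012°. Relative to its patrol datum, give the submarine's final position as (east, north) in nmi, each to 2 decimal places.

Leg 1 (283°, 10 nmi): east 10 sin 283° = -9.74, north 10 cos 283° = 2.25
Leg 2 (012°, 19 nmi): east 19 sin 12° = 3.95, north 19 cos 12° = 18.58
Summing: -5.79 nmi east, 20.83 nmi north → (-5.79, 20.83).

(-5.79, 20.83)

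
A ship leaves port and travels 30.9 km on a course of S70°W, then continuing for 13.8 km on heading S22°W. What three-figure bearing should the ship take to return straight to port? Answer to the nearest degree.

Leg 1 (S70°W, 30.9 km): east 30.9 sin 250° = -29.04, north 30.9 cos 250° = -10.57
Leg 2 (S22°W, 13.8 km): east 13.8 sin 202° = -5.17, north 13.8 cos 202° = -12.80
Net displacement: -34.21 east, -23.36 north. Direction back to start is (34.21, 23.36): bearing = atan2(34.21, 23.36) mod 360° = 55.67° ≈ 056°.

056°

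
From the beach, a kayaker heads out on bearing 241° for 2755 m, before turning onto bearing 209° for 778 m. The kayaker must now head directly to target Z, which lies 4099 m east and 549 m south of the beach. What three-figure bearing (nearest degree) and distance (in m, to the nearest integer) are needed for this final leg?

078°, 7040 m

Leg 1 (241°, 2755 m): east 2755 sin 241° = -2409.58, north 2755 cos 241° = -1335.65
Leg 2 (209°, 778 m): east 778 sin 209° = -377.18, north 778 cos 209° = -680.45
Current position: (-2786.76, -2016.10). Target: (4099, -549). Remaining: Δeast = 6885.76, Δnorth = 1467.10.
Bearing = atan2(6885.76, 1467.10) mod 360° = 77.97°; distance = √((6885.76)² + (1467.10)²) = 7040.318 m.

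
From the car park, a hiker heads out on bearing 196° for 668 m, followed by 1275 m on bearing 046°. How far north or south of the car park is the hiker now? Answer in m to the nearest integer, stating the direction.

Leg 1 (196°, 668 m): east 668 sin 196° = -184.13, north 668 cos 196° = -642.12
Leg 2 (046°, 1275 m): east 1275 sin 46° = 917.16, north 1275 cos 46° = 885.69
Net north component: 243.57 m.

244 m north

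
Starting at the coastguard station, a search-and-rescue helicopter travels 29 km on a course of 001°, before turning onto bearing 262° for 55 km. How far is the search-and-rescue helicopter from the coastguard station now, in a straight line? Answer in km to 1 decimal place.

Leg 1 (001°, 29 km): east 29 sin 1° = 0.51, north 29 cos 1° = 29.00
Leg 2 (262°, 55 km): east 55 sin 262° = -54.46, north 55 cos 262° = -7.65
Net: -53.96 east, 21.34 north. Distance = √((-53.96)² + (21.34)²) = 58.026 km.

58.0 km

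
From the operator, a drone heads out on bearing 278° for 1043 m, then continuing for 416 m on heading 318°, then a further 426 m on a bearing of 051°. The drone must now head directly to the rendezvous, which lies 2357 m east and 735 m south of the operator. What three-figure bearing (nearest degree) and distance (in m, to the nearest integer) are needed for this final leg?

Leg 1 (278°, 1043 m): east 1043 sin 278° = -1032.85, north 1043 cos 278° = 145.16
Leg 2 (318°, 416 m): east 416 sin 318° = -278.36, north 416 cos 318° = 309.15
Leg 3 (051°, 426 m): east 426 sin 51° = 331.06, north 426 cos 51° = 268.09
Current position: (-980.14, 722.40). Target: (2357, -735). Remaining: Δeast = 3337.14, Δnorth = -1457.40.
Bearing = atan2(3337.14, -1457.40) mod 360° = 113.59°; distance = √((3337.14)² + (-1457.40)²) = 3641.501 m.

114°, 3642 m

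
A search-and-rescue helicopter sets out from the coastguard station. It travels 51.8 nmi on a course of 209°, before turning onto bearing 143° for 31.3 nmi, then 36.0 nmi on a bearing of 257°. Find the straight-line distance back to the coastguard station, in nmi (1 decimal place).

88.6 nmi

Leg 1 (209°, 51.8 nmi): east 51.8 sin 209° = -25.11, north 51.8 cos 209° = -45.31
Leg 2 (143°, 31.3 nmi): east 31.3 sin 143° = 18.84, north 31.3 cos 143° = -25.00
Leg 3 (257°, 36.0 nmi): east 36.0 sin 257° = -35.08, north 36.0 cos 257° = -8.10
Net: -41.35 east, -78.40 north. Distance = √((-41.35)² + (-78.40)²) = 88.639 nmi.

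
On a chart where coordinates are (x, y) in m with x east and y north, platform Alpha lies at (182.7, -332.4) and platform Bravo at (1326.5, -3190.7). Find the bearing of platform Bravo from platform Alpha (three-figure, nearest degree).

158°

Δeast = 1326.5 − 182.7 = 1143.80; Δnorth = -3190.7 − -332.4 = -2858.30.
Bearing = atan2(Δeast, Δnorth) mod 360° = 158.19° ≈ 158°.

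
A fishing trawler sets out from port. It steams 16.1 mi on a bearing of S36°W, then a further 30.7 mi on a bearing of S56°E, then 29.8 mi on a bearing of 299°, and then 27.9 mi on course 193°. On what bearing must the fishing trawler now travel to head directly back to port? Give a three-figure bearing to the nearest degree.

Leg 1 (S36°W, 16.1 mi): east 16.1 sin 216° = -9.46, north 16.1 cos 216° = -13.03
Leg 2 (S56°E, 30.7 mi): east 30.7 sin 124° = 25.45, north 30.7 cos 124° = -17.17
Leg 3 (299°, 29.8 mi): east 29.8 sin 299° = -26.06, north 29.8 cos 299° = 14.45
Leg 4 (193°, 27.9 mi): east 27.9 sin 193° = -6.28, north 27.9 cos 193° = -27.18
Net displacement: -16.35 east, -42.93 north. Direction back to start is (16.35, 42.93): bearing = atan2(16.35, 42.93) mod 360° = 20.85° ≈ 021°.

021°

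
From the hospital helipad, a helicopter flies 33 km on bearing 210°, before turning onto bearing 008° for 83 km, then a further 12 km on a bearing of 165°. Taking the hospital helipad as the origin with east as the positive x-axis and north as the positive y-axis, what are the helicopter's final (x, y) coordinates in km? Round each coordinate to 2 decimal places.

(-1.84, 42.02)

Leg 1 (210°, 33 km): east 33 sin 210° = -16.50, north 33 cos 210° = -28.58
Leg 2 (008°, 83 km): east 83 sin 8° = 11.55, north 83 cos 8° = 82.19
Leg 3 (165°, 12 km): east 12 sin 165° = 3.11, north 12 cos 165° = -11.59
Summing: -1.84 km east, 42.02 km north → (-1.84, 42.02).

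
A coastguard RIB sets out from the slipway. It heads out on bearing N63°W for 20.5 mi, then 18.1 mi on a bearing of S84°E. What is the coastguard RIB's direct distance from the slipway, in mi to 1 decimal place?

Leg 1 (N63°W, 20.5 mi): east 20.5 sin 297° = -18.27, north 20.5 cos 297° = 9.31
Leg 2 (S84°E, 18.1 mi): east 18.1 sin 96° = 18.00, north 18.1 cos 96° = -1.89
Net: -0.26 east, 7.41 north. Distance = √((-0.26)² + (7.41)²) = 7.420 mi.

7.4 mi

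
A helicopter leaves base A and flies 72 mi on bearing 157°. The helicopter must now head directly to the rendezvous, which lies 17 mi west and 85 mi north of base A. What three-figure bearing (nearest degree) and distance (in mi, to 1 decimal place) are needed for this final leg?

Leg 1 (157°, 72 mi): east 72 sin 157° = 28.13, north 72 cos 157° = -66.28
Current position: (28.13, -66.28). Target: (-17, 85). Remaining: Δeast = -45.13, Δnorth = 151.28.
Bearing = atan2(-45.13, 151.28) mod 360° = 343.39°; distance = √((-45.13)² + (151.28)²) = 157.865 mi.

343°, 157.9 mi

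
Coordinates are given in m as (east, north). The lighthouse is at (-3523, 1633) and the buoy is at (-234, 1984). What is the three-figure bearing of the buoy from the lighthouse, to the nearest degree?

Δeast = -234 − -3523 = 3289.00; Δnorth = 1984 − 1633 = 351.00.
Bearing = atan2(Δeast, Δnorth) mod 360° = 83.91° ≈ 084°.

084°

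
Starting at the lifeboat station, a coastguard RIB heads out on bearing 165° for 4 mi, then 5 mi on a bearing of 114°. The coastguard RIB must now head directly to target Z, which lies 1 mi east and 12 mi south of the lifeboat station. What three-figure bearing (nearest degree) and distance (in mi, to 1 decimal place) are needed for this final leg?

217°, 7.6 mi

Leg 1 (165°, 4 mi): east 4 sin 165° = 1.04, north 4 cos 165° = -3.86
Leg 2 (114°, 5 mi): east 5 sin 114° = 4.57, north 5 cos 114° = -2.03
Current position: (5.60, -5.90). Target: (1, -12). Remaining: Δeast = -4.60, Δnorth = -6.10.
Bearing = atan2(-4.60, -6.10) mod 360° = 217.03°; distance = √((-4.60)² + (-6.10)²) = 7.644 mi.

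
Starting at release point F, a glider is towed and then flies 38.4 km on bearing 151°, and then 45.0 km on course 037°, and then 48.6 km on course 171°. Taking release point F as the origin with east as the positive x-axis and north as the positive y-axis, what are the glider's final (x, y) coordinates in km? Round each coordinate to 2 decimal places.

(53.30, -45.65)

Leg 1 (151°, 38.4 km): east 38.4 sin 151° = 18.62, north 38.4 cos 151° = -33.59
Leg 2 (037°, 45.0 km): east 45.0 sin 37° = 27.08, north 45.0 cos 37° = 35.94
Leg 3 (171°, 48.6 km): east 48.6 sin 171° = 7.60, north 48.6 cos 171° = -48.00
Summing: 53.30 km east, -45.65 km north → (53.30, -45.65).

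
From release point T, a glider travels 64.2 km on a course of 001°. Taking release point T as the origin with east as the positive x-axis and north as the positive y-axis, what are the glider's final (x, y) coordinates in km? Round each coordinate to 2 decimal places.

(1.12, 64.19)

Leg 1 (001°, 64.2 km): east 64.2 sin 1° = 1.12, north 64.2 cos 1° = 64.19
Summing: 1.12 km east, 64.19 km north → (1.12, 64.19).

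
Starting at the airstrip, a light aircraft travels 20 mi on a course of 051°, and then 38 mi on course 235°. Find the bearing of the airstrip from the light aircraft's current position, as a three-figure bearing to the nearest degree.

059°

Leg 1 (051°, 20 mi): east 20 sin 51° = 15.54, north 20 cos 51° = 12.59
Leg 2 (235°, 38 mi): east 38 sin 235° = -31.13, north 38 cos 235° = -21.80
Net displacement: -15.58 east, -9.21 north. Direction back to start is (15.58, 9.21): bearing = atan2(15.58, 9.21) mod 360° = 59.42° ≈ 059°.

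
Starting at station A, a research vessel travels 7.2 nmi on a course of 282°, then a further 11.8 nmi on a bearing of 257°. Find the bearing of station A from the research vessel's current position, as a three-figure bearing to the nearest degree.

086°

Leg 1 (282°, 7.2 nmi): east 7.2 sin 282° = -7.04, north 7.2 cos 282° = 1.50
Leg 2 (257°, 11.8 nmi): east 11.8 sin 257° = -11.50, north 11.8 cos 257° = -2.65
Net displacement: -18.54 east, -1.16 north. Direction back to start is (18.54, 1.16): bearing = atan2(18.54, 1.16) mod 360° = 86.43° ≈ 086°.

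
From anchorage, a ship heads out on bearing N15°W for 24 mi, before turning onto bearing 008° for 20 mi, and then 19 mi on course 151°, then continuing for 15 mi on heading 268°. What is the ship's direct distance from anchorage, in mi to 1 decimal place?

27.4 mi

Leg 1 (N15°W, 24 mi): east 24 sin 345° = -6.21, north 24 cos 345° = 23.18
Leg 2 (008°, 20 mi): east 20 sin 8° = 2.78, north 20 cos 8° = 19.81
Leg 3 (151°, 19 mi): east 19 sin 151° = 9.21, north 19 cos 151° = -16.62
Leg 4 (268°, 15 mi): east 15 sin 268° = -14.99, north 15 cos 268° = -0.52
Net: -9.21 east, 25.85 north. Distance = √((-9.21)² + (25.85)²) = 27.437 mi.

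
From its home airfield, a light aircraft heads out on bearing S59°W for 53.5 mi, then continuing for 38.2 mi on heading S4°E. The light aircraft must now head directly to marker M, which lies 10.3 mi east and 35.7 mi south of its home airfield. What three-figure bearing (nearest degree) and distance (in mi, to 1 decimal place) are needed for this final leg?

Leg 1 (S59°W, 53.5 mi): east 53.5 sin 239° = -45.86, north 53.5 cos 239° = -27.55
Leg 2 (S4°E, 38.2 mi): east 38.2 sin 176° = 2.66, north 38.2 cos 176° = -38.11
Current position: (-43.19, -65.66). Target: (10.3, -35.7). Remaining: Δeast = 53.49, Δnorth = 29.96.
Bearing = atan2(53.49, 29.96) mod 360° = 60.75°; distance = √((53.49)² + (29.96)²) = 61.313 mi.

061°, 61.3 mi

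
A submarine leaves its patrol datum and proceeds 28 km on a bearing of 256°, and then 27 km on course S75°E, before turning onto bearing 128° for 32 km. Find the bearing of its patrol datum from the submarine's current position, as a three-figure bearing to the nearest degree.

Leg 1 (256°, 28 km): east 28 sin 256° = -27.17, north 28 cos 256° = -6.77
Leg 2 (S75°E, 27 km): east 27 sin 105° = 26.08, north 27 cos 105° = -6.99
Leg 3 (128°, 32 km): east 32 sin 128° = 25.22, north 32 cos 128° = -19.70
Net displacement: 24.13 east, -33.46 north. Direction back to start is (-24.13, 33.46): bearing = atan2(-24.13, 33.46) mod 360° = 324.21° ≈ 324°.

324°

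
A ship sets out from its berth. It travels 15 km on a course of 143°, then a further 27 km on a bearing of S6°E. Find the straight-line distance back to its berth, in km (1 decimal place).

40.6 km

Leg 1 (143°, 15 km): east 15 sin 143° = 9.03, north 15 cos 143° = -11.98
Leg 2 (S6°E, 27 km): east 27 sin 174° = 2.82, north 27 cos 174° = -26.85
Net: 11.85 east, -38.83 north. Distance = √((11.85)² + (-38.83)²) = 40.599 km.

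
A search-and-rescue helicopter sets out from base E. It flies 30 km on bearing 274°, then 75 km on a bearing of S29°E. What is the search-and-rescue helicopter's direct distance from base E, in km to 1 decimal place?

63.8 km

Leg 1 (274°, 30 km): east 30 sin 274° = -29.93, north 30 cos 274° = 2.09
Leg 2 (S29°E, 75 km): east 75 sin 151° = 36.36, north 75 cos 151° = -65.60
Net: 6.43 east, -63.50 north. Distance = √((6.43)² + (-63.50)²) = 63.829 km.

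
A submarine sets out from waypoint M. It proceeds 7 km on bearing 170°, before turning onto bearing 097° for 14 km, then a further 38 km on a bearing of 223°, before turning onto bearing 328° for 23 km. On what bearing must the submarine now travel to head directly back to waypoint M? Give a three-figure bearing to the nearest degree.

Leg 1 (170°, 7 km): east 7 sin 170° = 1.22, north 7 cos 170° = -6.89
Leg 2 (097°, 14 km): east 14 sin 97° = 13.90, north 14 cos 97° = -1.71
Leg 3 (223°, 38 km): east 38 sin 223° = -25.92, north 38 cos 223° = -27.79
Leg 4 (328°, 23 km): east 23 sin 328° = -12.19, north 23 cos 328° = 19.51
Net displacement: -22.99 east, -16.89 north. Direction back to start is (22.99, 16.89): bearing = atan2(22.99, 16.89) mod 360° = 53.71° ≈ 054°.

054°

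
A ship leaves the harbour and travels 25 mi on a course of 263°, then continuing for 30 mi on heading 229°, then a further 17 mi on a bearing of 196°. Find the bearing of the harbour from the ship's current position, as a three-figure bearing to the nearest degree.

053°

Leg 1 (263°, 25 mi): east 25 sin 263° = -24.81, north 25 cos 263° = -3.05
Leg 2 (229°, 30 mi): east 30 sin 229° = -22.64, north 30 cos 229° = -19.68
Leg 3 (196°, 17 mi): east 17 sin 196° = -4.69, north 17 cos 196° = -16.34
Net displacement: -52.14 east, -39.07 north. Direction back to start is (52.14, 39.07): bearing = atan2(52.14, 39.07) mod 360° = 53.16° ≈ 053°.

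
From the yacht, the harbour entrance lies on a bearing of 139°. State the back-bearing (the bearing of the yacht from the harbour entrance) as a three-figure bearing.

319°

Back-bearing = 139° + 180° = 319°.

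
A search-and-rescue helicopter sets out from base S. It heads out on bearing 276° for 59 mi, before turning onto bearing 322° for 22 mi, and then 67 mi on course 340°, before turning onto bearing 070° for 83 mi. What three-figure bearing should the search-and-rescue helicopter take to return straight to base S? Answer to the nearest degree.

Leg 1 (276°, 59 mi): east 59 sin 276° = -58.68, north 59 cos 276° = 6.17
Leg 2 (322°, 22 mi): east 22 sin 322° = -13.54, north 22 cos 322° = 17.34
Leg 3 (340°, 67 mi): east 67 sin 340° = -22.92, north 67 cos 340° = 62.96
Leg 4 (070°, 83 mi): east 83 sin 70° = 77.99, north 83 cos 70° = 28.39
Net displacement: -17.14 east, 114.85 north. Direction back to start is (17.14, -114.85): bearing = atan2(17.14, -114.85) mod 360° = 171.51° ≈ 172°.

172°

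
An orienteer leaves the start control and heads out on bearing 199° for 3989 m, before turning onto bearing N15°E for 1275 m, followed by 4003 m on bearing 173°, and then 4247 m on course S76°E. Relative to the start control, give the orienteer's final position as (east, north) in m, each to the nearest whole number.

Leg 1 (199°, 3989 m): east 3989 sin 199° = -1298.69, north 3989 cos 199° = -3771.67
Leg 2 (N15°E, 1275 m): east 1275 sin 15° = 329.99, north 1275 cos 15° = 1231.56
Leg 3 (173°, 4003 m): east 4003 sin 173° = 487.84, north 4003 cos 173° = -3973.16
Leg 4 (S76°E, 4247 m): east 4247 sin 104° = 4120.85, north 4247 cos 104° = -1027.44
Summing: 3639.99 m east, -7540.72 m north → (3640, -7541).

(3640, -7541)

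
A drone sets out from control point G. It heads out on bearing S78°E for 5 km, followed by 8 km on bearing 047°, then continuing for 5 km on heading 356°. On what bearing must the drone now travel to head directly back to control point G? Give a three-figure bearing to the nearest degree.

228°

Leg 1 (S78°E, 5 km): east 5 sin 102° = 4.89, north 5 cos 102° = -1.04
Leg 2 (047°, 8 km): east 8 sin 47° = 5.85, north 8 cos 47° = 5.46
Leg 3 (356°, 5 km): east 5 sin 356° = -0.35, north 5 cos 356° = 4.99
Net displacement: 10.39 east, 9.40 north. Direction back to start is (-10.39, -9.40): bearing = atan2(-10.39, -9.40) mod 360° = 227.86° ≈ 228°.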